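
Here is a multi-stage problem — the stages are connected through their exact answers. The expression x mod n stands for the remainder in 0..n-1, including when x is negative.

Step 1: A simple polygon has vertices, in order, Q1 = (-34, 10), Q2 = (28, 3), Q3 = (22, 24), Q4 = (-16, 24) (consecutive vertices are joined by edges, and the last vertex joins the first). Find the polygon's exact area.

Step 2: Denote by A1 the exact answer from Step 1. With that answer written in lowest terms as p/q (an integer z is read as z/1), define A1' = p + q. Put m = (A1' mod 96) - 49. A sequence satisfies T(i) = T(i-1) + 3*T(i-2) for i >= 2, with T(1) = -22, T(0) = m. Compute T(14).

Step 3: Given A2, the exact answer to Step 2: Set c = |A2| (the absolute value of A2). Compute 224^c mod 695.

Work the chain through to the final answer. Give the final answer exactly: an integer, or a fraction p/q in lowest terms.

71

Step 1: cross terms: (-34*3 - 28*10)=-382, (28*24 - 22*3)=606, (22*24 - -16*24)=912, (-16*10 - -34*24)=656; twice the area = |1792| = 1792; area = 896; answer 896
Step 2: A1 = 896; threaded value p + q = 897; m = -16; T(2) = 1*(-22) + 3*(-16) = -70; iterating: T(2)=-70, T(3)=-136, T(4)=-346, T(5)=-754, T(6)=-1792, T(7)=-4054, T(8)=-9430, T(9)=-21592, T(10)=-49882, T(11)=-114658, T(12)=-264304, T(13)=-608278, T(14)=-1401190; answer -1401190
Step 3: A2 = -1401190; c = 1401190; squarings mod 695: 224^1=224, 224^2=136, 224^4=426, 224^8=81, 224^16=306, 224^32=506, 224^64=276, 224^128=421, 224^256=16, 224^512=256, 224^1024=206, 224^2048=41, 224^4096=291, 224^8192=586, 224^16384=66, 224^32768=186, 224^65536=541, 224^131072=86, 224^262144=446, 224^524288=146, 224^1048576=466; 224^1401190 = 224^2 * 224^4 * 224^32 * 224^64 * 224^256 * 224^8192 * 224^16384 * 224^65536 * 224^262144 * 224^1048576 = 71 (mod 695); answer 71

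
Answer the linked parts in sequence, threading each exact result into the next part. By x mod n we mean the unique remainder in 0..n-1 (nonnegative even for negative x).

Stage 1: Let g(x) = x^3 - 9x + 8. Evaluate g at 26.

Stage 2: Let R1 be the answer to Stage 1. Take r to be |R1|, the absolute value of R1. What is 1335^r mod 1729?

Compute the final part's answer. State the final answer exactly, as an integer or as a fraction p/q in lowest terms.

Stage 1: 1*(26)^3 - 9*(26)^1 + 8 = (17576) + (-234) + (8) = 17350; answer 17350
Stage 2: R1 = 17350; r = 17350; squarings mod 1729: 1335^1=1335, 1335^2=1355, 1335^4=1556, 1335^8=536, 1335^16=282, 1335^32=1719, 1335^64=100, 1335^128=1355, 1335^256=1556, 1335^512=536, 1335^1024=282, 1335^2048=1719, 1335^4096=100, 1335^8192=1355, 1335^16384=1556; 1335^17350 = 1335^2 * 1335^4 * 1335^64 * 1335^128 * 1335^256 * 1335^512 * 1335^16384 = 282 (mod 1729); answer 282

282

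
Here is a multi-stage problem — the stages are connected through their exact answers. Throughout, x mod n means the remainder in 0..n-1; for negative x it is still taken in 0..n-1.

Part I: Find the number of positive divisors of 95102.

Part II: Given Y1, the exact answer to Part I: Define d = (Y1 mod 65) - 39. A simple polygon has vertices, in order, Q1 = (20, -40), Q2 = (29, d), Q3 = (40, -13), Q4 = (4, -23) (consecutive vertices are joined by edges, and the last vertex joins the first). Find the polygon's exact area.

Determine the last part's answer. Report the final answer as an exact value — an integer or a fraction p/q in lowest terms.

835/2

Part I: 95102 = 2 * 7 * 6793; number of divisors = (1+1) * (1+1) * (1+1) = 8; answer 8
Part II: Y1 = 8; d = -31; cross terms: (20*-31 - 29*-40)=540, (29*-13 - 40*-31)=863, (40*-23 - 4*-13)=-868, (4*-40 - 20*-23)=300; twice the area = |835| = 835; area = 835/2; answer 835/2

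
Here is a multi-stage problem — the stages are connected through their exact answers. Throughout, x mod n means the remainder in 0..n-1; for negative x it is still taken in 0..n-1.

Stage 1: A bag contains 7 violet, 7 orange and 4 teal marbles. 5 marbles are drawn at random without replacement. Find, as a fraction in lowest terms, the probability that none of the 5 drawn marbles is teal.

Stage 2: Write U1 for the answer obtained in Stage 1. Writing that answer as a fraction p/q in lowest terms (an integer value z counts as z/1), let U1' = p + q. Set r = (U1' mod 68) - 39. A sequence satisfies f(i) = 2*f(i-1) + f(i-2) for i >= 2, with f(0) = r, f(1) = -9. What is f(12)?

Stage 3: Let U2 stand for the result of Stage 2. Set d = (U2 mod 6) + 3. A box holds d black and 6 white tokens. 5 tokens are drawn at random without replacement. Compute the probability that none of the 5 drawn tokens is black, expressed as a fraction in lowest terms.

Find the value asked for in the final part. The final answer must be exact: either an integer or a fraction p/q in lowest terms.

Stage 1: total draws C(18,5) = 8568; favorable C(14,5) = 2002; P = 143/612; answer 143/612
Stage 2: U1 = 143/612; threaded value p + q = 755; r = -32; f(2) = 2*(-9) + 1*(-32) = -50; iterating: f(2)=-50, f(3)=-109, f(4)=-268, f(5)=-645, f(6)=-1558, f(7)=-3761, f(8)=-9080, f(9)=-21921, f(10)=-52922, f(11)=-127765, f(12)=-308452; answer -308452
Stage 3: U2 = -308452; d = 5; total draws C(11,5) = 462; favorable C(6,5) = 6; P = 1/77; answer 1/77

1/77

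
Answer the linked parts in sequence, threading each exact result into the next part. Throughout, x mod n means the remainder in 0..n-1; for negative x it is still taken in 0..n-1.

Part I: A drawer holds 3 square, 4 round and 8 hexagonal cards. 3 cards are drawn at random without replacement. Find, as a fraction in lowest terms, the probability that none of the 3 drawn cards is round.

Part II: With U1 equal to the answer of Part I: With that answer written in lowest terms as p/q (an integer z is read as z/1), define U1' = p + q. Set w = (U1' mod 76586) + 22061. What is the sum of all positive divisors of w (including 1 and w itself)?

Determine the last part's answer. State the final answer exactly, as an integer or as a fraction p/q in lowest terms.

Part I: total draws C(15,3) = 455; favorable C(11,3) = 165; P = 33/91; answer 33/91
Part II: U1 = 33/91; threaded value p + q = 124; w = 22185; 22185 = 3^2 * 5 * 17 * 29; sigma = (1 + 3 + 9) * (1 + 5) * (1 + 17) * (1 + 29) = 13 * 6 * 18 * 30 = 42120; answer 42120

42120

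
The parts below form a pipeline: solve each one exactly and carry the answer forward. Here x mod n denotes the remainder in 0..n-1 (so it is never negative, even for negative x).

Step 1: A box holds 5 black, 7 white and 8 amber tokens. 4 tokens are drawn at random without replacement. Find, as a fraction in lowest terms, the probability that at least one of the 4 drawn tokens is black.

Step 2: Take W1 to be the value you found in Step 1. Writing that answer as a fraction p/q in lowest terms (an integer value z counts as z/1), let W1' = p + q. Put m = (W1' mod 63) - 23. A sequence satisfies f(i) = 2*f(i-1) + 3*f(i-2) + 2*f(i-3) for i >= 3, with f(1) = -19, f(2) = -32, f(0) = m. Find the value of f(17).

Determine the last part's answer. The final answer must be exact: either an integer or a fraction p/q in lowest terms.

Step 1: total draws C(20,4) = 4845; complement C(15,4) = 1365; favorable 4845 - 1365 = 3480; P = 232/323; answer 232/323
Step 2: W1 = 232/323; threaded value p + q = 555; m = 28; f(3) = 2*(-32) + 3*(-19) + 2*(28) = -65; iterating: f(3)=-65, f(4)=-264, f(5)=-787, f(6)=-2496, f(7)=-7881, f(8)=-24824, f(9)=-78283, f(10)=-246800, f(11)=-778097, f(12)=-2453160, f(13)=-7734211, f(14)=-24384096, f(15)=-76877145, f(16)=-242375000, f(17)=-764149627; answer -764149627

-764149627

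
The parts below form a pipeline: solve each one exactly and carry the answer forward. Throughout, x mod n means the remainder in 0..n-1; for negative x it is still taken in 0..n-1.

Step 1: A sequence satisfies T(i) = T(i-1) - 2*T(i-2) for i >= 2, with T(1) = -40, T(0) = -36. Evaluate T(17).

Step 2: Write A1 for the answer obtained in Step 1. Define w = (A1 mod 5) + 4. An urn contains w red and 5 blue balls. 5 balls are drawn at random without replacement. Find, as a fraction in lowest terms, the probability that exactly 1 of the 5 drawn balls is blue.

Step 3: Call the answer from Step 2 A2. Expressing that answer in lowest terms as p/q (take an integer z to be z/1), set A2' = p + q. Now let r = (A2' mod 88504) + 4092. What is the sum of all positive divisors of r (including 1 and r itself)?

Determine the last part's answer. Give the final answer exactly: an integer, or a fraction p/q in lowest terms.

Step 1: T(2) = 1*(-40) - 2*(-36) = 32; iterating: T(2)=32, T(3)=112, T(4)=48, T(5)=-176, T(6)=-272, T(7)=80, T(8)=624, T(9)=464, T(10)=-784, T(11)=-1712, T(12)=-144, T(13)=3280, T(14)=3568, T(15)=-2992, T(16)=-10128, T(17)=-4144; answer -4144
Step 2: A1 = -4144; w = 5; total draws C(10,5) = 252; favorable C(5,1)*C(5,4) = 25; P = 25/252; answer 25/252
Step 3: A2 = 25/252; threaded value p + q = 277; r = 4369; 4369 = 17 * 257; sigma = (1 + 17) * (1 + 257) = 18 * 258 = 4644; answer 4644

4644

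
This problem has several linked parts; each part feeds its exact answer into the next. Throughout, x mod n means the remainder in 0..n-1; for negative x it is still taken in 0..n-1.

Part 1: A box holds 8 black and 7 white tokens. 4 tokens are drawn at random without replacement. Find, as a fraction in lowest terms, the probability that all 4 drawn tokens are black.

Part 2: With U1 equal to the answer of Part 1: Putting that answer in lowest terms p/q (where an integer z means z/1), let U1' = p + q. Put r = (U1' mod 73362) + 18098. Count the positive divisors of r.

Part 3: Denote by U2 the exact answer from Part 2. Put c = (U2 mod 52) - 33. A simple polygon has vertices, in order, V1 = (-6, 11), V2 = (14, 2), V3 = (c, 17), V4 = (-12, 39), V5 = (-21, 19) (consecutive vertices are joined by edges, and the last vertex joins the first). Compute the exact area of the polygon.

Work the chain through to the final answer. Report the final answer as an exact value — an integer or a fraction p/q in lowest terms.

175/2

Part 1: total draws C(15,4) = 1365; favorable C(8,4) = 70; P = 2/39; answer 2/39
Part 2: U1 = 2/39; threaded value p + q = 41; r = 18139; 18139 = 11 * 17 * 97; number of divisors = (1+1) * (1+1) * (1+1) = 8; answer 8
Part 3: U2 = 8; c = -25; cross terms: (-6*2 - 14*11)=-166, (14*17 - -25*2)=288, (-25*39 - -12*17)=-771, (-12*19 - -21*39)=591, (-21*11 - -6*19)=-117; twice the area = |-175| = 175; area = 175/2; answer 175/2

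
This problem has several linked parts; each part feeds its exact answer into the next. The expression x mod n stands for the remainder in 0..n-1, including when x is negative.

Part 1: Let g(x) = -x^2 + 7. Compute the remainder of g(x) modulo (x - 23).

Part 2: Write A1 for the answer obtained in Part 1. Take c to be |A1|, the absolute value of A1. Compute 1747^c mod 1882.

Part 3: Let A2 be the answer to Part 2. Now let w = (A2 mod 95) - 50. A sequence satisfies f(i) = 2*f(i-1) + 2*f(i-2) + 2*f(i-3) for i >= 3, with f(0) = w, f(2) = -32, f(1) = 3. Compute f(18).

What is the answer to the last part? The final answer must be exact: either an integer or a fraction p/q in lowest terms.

Part 1: remainder = value at the root: -1*(23)^2 + 7 = (-529) + (7) = -522; answer -522
Part 2: A1 = -522; c = 522; squarings mod 1882: 1747^1=1747, 1747^2=1287, 1747^4=209, 1747^8=395, 1747^16=1701, 1747^32=767, 1747^64=1105, 1747^128=1489, 1747^256=125, 1747^512=569; 1747^522 = 1747^2 * 1747^8 * 1747^512 = 49 (mod 1882); answer 49
Part 3: A2 = 49; w = -1; f(3) = 2*(-32) + 2*(3) + 2*(-1) = -60; iterating: f(3)=-60, f(4)=-178, f(5)=-540, f(6)=-1556, f(7)=-4548, f(8)=-13288, f(9)=-38784, f(10)=-113240, f(11)=-330624, f(12)=-965296, f(13)=-2818320, f(14)=-8228480, f(15)=-24024192, f(16)=-70141984, f(17)=-204789312, f(18)=-597910976; answer -597910976

-597910976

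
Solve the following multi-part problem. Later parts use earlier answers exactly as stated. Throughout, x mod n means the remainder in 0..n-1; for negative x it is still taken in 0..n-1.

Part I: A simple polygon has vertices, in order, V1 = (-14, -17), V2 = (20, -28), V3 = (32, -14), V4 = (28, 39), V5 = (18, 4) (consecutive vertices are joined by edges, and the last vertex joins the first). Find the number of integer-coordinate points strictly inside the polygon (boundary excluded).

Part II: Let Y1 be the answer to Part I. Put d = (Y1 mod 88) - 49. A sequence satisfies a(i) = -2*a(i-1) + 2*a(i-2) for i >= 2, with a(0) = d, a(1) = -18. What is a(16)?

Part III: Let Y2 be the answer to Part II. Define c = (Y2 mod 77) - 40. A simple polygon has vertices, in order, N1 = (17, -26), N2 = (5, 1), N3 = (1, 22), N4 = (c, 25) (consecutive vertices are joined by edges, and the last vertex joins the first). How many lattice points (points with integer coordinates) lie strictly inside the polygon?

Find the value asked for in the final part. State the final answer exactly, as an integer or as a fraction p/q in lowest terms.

Part I: cross terms: (-14*-28 - 20*-17)=732, (20*-14 - 32*-28)=616, (32*39 - 28*-14)=1640, (28*4 - 18*39)=-590, (18*-17 - -14*4)=-250; twice the area = |2148| = 2148; area = 1074; boundary points = 1 + 2 + 1 + 5 + 1 = 10; strictly interior points = area - boundary/2 + 1 = 1070; answer 1070
Part II: Y1 = 1070; d = -35; a(2) = -2*(-18) + 2*(-35) = -34; iterating: a(2)=-34, a(3)=32, a(4)=-132, a(5)=328, a(6)=-920, a(7)=2496, a(8)=-6832, a(9)=18656, a(10)=-50976, a(11)=139264, a(12)=-380480, a(13)=1039488, a(14)=-2839936, a(15)=7758848, a(16)=-21197568; answer -21197568
Part III: Y2 = -21197568; c = 30; cross terms: (17*1 - 5*-26)=147, (5*22 - 1*1)=109, (1*25 - 30*22)=-635, (30*-26 - 17*25)=-1205; twice the area = |-1584| = 1584; area = 792; boundary points = 3 + 1 + 1 + 1 = 6; strictly interior points = area - boundary/2 + 1 = 790; answer 790

790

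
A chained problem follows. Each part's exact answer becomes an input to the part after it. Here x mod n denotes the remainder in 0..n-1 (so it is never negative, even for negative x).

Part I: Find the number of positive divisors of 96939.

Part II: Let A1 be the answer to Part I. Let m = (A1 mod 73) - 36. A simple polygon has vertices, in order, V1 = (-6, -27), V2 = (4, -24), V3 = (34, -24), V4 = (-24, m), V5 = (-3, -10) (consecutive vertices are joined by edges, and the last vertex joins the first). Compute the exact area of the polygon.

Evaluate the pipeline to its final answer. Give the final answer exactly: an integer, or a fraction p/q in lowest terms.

Part I: 96939 = 3^2 * 10771; number of divisors = (2+1) * (1+1) = 6; answer 6
Part II: A1 = 6; m = -30; cross terms: (-6*-24 - 4*-27)=252, (4*-24 - 34*-24)=720, (34*-30 - -24*-24)=-1596, (-24*-10 - -3*-30)=150, (-3*-27 - -6*-10)=21; twice the area = |-453| = 453; area = 453/2; answer 453/2

453/2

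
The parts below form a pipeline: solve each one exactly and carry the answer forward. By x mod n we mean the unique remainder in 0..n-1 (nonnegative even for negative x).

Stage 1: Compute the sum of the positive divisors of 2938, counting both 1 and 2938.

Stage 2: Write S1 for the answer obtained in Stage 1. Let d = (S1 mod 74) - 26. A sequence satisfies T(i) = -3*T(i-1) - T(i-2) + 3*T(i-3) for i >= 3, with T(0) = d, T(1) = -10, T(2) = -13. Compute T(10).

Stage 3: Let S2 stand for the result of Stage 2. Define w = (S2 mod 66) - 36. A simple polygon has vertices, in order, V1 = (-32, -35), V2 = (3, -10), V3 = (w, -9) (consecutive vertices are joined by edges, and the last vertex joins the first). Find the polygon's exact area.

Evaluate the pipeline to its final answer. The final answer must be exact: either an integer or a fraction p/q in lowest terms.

Stage 1: 2938 = 2 * 13 * 113; sigma = (1 + 2) * (1 + 13) * (1 + 113) = 3 * 14 * 114 = 4788; answer 4788
Stage 2: S1 = 4788; d = 26; T(3) = -3*(-13) - 1*(-10) + 3*(26) = 127; iterating: T(3)=127, T(4)=-398, T(5)=1028, T(6)=-2305, T(7)=4693, T(8)=-8690, T(9)=14462, T(10)=-20617; answer -20617
Stage 3: S2 = -20617; w = 5; cross terms: (-32*-10 - 3*-35)=425, (3*-9 - 5*-10)=23, (5*-35 - -32*-9)=-463; twice the area = |-15| = 15; area = 15/2; answer 15/2

15/2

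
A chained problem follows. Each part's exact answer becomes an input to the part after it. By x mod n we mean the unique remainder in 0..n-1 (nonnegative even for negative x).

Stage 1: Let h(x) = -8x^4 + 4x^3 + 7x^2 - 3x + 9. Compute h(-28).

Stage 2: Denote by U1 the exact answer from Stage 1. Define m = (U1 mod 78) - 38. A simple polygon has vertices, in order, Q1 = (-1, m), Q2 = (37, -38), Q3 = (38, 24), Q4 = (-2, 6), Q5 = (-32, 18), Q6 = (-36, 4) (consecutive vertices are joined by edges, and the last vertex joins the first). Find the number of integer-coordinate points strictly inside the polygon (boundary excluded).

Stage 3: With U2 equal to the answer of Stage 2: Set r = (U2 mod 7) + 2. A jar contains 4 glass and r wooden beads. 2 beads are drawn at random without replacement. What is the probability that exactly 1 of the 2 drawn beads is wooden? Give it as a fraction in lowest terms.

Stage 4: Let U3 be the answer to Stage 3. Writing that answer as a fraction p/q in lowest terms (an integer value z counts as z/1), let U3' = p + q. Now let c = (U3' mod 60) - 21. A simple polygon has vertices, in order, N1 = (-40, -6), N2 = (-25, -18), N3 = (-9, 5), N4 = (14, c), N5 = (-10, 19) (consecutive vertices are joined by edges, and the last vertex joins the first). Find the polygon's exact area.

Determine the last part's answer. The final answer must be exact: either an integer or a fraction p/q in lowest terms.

1289/2

Stage 1: -8*(-28)^4 + 4*(-28)^3 + 7*(-28)^2 - 3*(-28)^1 + 9 = (-4917248) + (-87808) + (5488) + (84) + (9) = -4999475; answer -4999475
Stage 2: U1 = -4999475; m = -25; cross terms: (-1*-38 - 37*-25)=963, (37*24 - 38*-38)=2332, (38*6 - -2*24)=276, (-2*18 - -32*6)=156, (-32*4 - -36*18)=520, (-36*-25 - -1*4)=904; twice the area = |5151| = 5151; area = 5151/2; boundary points = 1 + 1 + 2 + 6 + 2 + 1 = 13; strictly interior points = area - boundary/2 + 1 = 2570; answer 2570
Stage 3: U2 = 2570; r = 3; total draws C(7,2) = 21; favorable C(3,1)*C(4,1) = 12; P = 4/7; answer 4/7
Stage 4: U3 = 4/7; threaded value p + q = 11; c = -10; cross terms: (-40*-18 - -25*-6)=570, (-25*5 - -9*-18)=-287, (-9*-10 - 14*5)=20, (14*19 - -10*-10)=166, (-10*-6 - -40*19)=820; twice the area = |1289| = 1289; area = 1289/2; answer 1289/2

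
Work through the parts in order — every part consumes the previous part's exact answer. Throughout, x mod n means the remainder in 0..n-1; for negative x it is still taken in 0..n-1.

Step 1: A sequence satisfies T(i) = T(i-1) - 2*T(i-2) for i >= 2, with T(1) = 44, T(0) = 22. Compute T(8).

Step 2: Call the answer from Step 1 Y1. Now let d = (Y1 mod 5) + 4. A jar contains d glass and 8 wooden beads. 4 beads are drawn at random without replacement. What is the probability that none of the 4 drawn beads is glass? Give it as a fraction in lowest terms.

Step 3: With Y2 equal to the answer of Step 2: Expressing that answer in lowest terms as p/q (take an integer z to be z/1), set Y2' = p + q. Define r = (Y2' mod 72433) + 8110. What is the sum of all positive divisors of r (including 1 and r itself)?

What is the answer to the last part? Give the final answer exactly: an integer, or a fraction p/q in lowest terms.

Step 1: T(2) = 1*(44) - 2*(22) = 0; iterating: T(2)=0, T(3)=-88, T(4)=-88, T(5)=88, T(6)=264, T(7)=88, T(8)=-440; answer -440
Step 2: Y1 = -440; d = 4; total draws C(12,4) = 495; favorable C(8,4) = 70; P = 14/99; answer 14/99
Step 3: Y2 = 14/99; threaded value p + q = 113; r = 8223; 8223 = 3 * 2741; sigma = (1 + 3) * (1 + 2741) = 4 * 2742 = 10968; answer 10968

10968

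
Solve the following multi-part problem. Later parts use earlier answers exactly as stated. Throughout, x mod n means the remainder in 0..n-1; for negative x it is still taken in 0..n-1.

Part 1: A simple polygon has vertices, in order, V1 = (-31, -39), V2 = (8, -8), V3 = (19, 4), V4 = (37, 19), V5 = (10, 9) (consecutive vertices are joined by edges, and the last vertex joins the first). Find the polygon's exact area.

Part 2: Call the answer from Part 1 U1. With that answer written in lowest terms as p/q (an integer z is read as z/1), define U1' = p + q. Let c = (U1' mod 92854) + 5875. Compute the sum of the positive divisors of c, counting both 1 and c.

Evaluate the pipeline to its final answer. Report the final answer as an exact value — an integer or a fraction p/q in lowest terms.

Part 1: cross terms: (-31*-8 - 8*-39)=560, (8*4 - 19*-8)=184, (19*19 - 37*4)=213, (37*9 - 10*19)=143, (10*-39 - -31*9)=-111; twice the area = |989| = 989; area = 989/2; answer 989/2
Part 2: U1 = 989/2; threaded value p + q = 991; c = 6866; 6866 = 2 * 3433; sigma = (1 + 2) * (1 + 3433) = 3 * 3434 = 10302; answer 10302

10302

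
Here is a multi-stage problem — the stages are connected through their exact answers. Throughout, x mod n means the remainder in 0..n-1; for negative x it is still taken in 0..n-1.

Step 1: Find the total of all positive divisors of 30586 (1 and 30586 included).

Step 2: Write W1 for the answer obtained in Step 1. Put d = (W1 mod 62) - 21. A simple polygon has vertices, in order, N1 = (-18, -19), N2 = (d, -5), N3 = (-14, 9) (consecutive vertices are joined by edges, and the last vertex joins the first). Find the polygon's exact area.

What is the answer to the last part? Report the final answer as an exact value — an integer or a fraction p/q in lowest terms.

Step 1: 30586 = 2 * 41 * 373; sigma = (1 + 2) * (1 + 41) * (1 + 373) = 3 * 42 * 374 = 47124; answer 47124
Step 2: W1 = 47124; d = -17; cross terms: (-18*-5 - -17*-19)=-233, (-17*9 - -14*-5)=-223, (-14*-19 - -18*9)=428; twice the area = |-28| = 28; area = 14; answer 14

14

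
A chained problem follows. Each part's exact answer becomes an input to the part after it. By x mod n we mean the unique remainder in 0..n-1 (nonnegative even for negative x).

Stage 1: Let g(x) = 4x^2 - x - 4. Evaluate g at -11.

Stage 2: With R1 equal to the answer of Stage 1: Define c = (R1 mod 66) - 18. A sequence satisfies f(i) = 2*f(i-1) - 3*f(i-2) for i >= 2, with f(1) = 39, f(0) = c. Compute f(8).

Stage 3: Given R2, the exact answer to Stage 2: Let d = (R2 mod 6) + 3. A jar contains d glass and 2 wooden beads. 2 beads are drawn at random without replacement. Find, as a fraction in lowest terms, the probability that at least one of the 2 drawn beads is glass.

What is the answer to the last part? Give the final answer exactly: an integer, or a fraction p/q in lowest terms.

27/28

Stage 1: 4*(-11)^2 - 1*(-11)^1 - 4 = (484) + (11) + (-4) = 491; answer 491
Stage 2: R1 = 491; c = 11; f(2) = 2*(39) - 3*(11) = 45; iterating: f(2)=45, f(3)=-27, f(4)=-189, f(5)=-297, f(6)=-27, f(7)=837, f(8)=1755; answer 1755
Stage 3: R2 = 1755; d = 6; total draws C(8,2) = 28; complement C(2,2) = 1; favorable 28 - 1 = 27; P = 27/28; answer 27/28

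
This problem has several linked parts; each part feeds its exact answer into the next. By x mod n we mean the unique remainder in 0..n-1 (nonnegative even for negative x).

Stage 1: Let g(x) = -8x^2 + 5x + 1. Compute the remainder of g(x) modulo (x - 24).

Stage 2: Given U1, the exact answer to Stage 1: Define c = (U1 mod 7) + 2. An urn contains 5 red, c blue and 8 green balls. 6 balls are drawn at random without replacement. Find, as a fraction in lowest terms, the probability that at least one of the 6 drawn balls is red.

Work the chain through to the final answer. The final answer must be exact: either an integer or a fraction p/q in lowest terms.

Stage 1: remainder = value at the root: -8*(24)^2 + 5*(24)^1 + 1 = (-4608) + (120) + (1) = -4487; answer -4487
Stage 2: U1 = -4487; c = 2; total draws C(15,6) = 5005; complement C(10,6) = 210; favorable 5005 - 210 = 4795; P = 137/143; answer 137/143

137/143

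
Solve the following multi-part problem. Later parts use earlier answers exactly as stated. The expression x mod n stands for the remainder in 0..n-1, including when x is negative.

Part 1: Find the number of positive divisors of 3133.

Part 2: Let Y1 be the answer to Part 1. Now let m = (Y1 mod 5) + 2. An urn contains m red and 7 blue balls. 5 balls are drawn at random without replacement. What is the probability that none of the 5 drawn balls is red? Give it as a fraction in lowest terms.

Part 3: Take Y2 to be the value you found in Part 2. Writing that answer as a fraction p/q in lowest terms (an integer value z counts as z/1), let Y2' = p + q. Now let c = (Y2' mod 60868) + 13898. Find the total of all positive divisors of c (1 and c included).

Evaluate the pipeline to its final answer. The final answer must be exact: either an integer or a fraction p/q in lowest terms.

28680

Part 1: 3133 = 13 * 241; number of divisors = (1+1) * (1+1) = 4; answer 4
Part 2: Y1 = 4; m = 6; total draws C(13,5) = 1287; favorable C(7,5) = 21; P = 7/429; answer 7/429
Part 3: Y2 = 7/429; threaded value p + q = 436; c = 14334; 14334 = 2 * 3 * 2389; sigma = (1 + 2) * (1 + 3) * (1 + 2389) = 3 * 4 * 2390 = 28680; answer 28680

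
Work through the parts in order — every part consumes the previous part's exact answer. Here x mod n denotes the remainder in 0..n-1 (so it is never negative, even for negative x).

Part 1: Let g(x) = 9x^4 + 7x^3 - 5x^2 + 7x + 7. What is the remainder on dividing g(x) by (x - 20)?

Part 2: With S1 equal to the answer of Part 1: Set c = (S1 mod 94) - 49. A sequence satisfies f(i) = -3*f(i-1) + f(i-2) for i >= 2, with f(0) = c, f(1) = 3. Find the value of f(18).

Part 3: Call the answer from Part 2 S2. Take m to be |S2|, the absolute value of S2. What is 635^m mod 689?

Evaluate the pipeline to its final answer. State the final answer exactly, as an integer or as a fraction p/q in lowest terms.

Part 1: remainder = value at the root: 9*(20)^4 + 7*(20)^3 - 5*(20)^2 + 7*(20)^1 + 7 = (1440000) + (56000) + (-2000) + (140) + (7) = 1494147; answer 1494147
Part 2: S1 = 1494147; c = -32; f(2) = -3*(3) + 1*(-32) = -41; iterating: f(2)=-41, f(3)=126, f(4)=-419, f(5)=1383, f(6)=-4568, f(7)=15087, f(8)=-49829, f(9)=164574, f(10)=-543551, f(11)=1795227, f(12)=-5929232, f(13)=19582923, f(14)=-64678001, f(15)=213616926, f(16)=-705528779, f(17)=2330203263, f(18)=-7696138568; answer -7696138568
Part 3: S2 = -7696138568; m = 7696138568; squarings mod 689: 635^1=635, 635^2=160, 635^4=107, 635^8=425, 635^16=107, 635^32=425, 635^64=107, 635^128=425, 635^256=107, 635^512=425, 635^1024=107, 635^2048=425, 635^4096=107, 635^8192=425, 635^16384=107, 635^32768=425, 635^65536=107, 635^131072=425, 635^262144=107, 635^524288=425, 635^1048576=107, 635^2097152=425, 635^4194304=107, 635^8388608=425, 635^16777216=107, 635^33554432=425, 635^67108864=107, 635^134217728=425, 635^268435456=107, 635^536870912=425, 635^1073741824=107, 635^2147483648=425, 635^4294967296=107; 635^7696138568 = 635^8 * 635^64 * 635^256 * 635^16384 * 635^32768 * 635^65536 * 635^524288 * 635^1048576 * 635^2097152 * 635^8388608 * 635^33554432 * 635^134217728 * 635^1073741824 * 635^2147483648 * 635^4294967296 = 425 (mod 689); answer 425

425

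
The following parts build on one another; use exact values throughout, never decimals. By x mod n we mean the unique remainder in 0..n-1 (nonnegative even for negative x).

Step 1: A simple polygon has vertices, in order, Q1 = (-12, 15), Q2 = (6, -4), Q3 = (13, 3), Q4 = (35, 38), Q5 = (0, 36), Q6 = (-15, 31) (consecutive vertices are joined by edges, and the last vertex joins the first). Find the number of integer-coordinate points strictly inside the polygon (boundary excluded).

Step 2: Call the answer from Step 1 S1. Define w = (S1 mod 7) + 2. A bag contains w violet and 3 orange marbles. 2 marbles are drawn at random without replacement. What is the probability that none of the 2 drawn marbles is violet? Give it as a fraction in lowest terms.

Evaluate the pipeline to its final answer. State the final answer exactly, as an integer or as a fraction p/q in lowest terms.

3/55

Step 1: cross terms: (-12*-4 - 6*15)=-42, (6*3 - 13*-4)=70, (13*38 - 35*3)=389, (35*36 - 0*38)=1260, (0*31 - -15*36)=540, (-15*15 - -12*31)=147; twice the area = |2364| = 2364; area = 1182; boundary points = 1 + 7 + 1 + 1 + 5 + 1 = 16; strictly interior points = area - boundary/2 + 1 = 1175; answer 1175
Step 2: S1 = 1175; w = 8; total draws C(11,2) = 55; favorable C(3,2) = 3; P = 3/55; answer 3/55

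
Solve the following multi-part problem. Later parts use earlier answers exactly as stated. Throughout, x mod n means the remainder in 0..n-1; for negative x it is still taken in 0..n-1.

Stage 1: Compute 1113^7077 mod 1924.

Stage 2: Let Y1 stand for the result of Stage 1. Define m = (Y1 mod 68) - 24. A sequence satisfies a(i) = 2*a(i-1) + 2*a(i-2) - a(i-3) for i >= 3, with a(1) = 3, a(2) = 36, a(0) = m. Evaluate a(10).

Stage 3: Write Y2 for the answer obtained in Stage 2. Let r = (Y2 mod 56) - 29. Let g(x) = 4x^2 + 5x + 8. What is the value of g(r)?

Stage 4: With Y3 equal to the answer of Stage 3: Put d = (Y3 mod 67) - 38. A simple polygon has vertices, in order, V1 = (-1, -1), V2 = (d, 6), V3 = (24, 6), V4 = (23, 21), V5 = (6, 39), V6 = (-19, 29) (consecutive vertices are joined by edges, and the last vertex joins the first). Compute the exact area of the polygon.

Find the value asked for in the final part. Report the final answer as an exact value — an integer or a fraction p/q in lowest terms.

1024

Stage 1: squarings mod 1924: 1113^1=1113, 1113^2=1637, 1113^4=1561, 1113^8=937, 1113^16=625, 1113^32=53, 1113^64=885, 1113^128=157, 1113^256=1561, 1113^512=937, 1113^1024=625, 1113^2048=53, 1113^4096=885; 1113^7077 = 1113^1 * 1113^4 * 1113^32 * 1113^128 * 1113^256 * 1113^512 * 1113^2048 * 1113^4096 = 1581 (mod 1924); answer 1581
Stage 2: Y1 = 1581; m = -7; a(3) = 2*(36) + 2*(3) - 1*(-7) = 85; iterating: a(3)=85, a(4)=239, a(5)=612, a(6)=1617, a(7)=4219, a(8)=11060, a(9)=28941, a(10)=75783; answer 75783
Stage 3: Y2 = 75783; r = -14; 4*(-14)^2 + 5*(-14)^1 + 8 = (784) + (-70) + (8) = 722; answer 722
Stage 4: Y3 = 722; d = 14; cross terms: (-1*6 - 14*-1)=8, (14*6 - 24*6)=-60, (24*21 - 23*6)=366, (23*39 - 6*21)=771, (6*29 - -19*39)=915, (-19*-1 - -1*29)=48; twice the area = |2048| = 2048; area = 1024; answer 1024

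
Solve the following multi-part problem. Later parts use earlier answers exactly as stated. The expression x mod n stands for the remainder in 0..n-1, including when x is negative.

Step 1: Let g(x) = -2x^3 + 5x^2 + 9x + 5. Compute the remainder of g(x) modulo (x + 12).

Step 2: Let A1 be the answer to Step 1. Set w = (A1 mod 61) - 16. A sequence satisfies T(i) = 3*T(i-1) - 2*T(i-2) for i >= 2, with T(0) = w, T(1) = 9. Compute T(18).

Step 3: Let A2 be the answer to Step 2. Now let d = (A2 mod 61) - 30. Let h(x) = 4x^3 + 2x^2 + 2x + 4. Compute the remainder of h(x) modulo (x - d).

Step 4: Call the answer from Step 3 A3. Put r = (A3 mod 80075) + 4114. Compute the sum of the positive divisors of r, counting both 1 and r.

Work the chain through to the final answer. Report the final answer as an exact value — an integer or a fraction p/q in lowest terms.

90272

Step 1: remainder = value at the root: -2*(-12)^3 + 5*(-12)^2 + 9*(-12)^1 + 5 = (3456) + (720) + (-108) + (5) = 4073; answer 4073
Step 2: A1 = 4073; w = 31; T(2) = 3*(9) - 2*(31) = -35; iterating: T(2)=-35, T(3)=-123, T(4)=-299, T(5)=-651, T(6)=-1355, T(7)=-2763, T(8)=-5579, T(9)=-11211, T(10)=-22475, T(11)=-45003, T(12)=-90059, T(13)=-180171, T(14)=-360395, T(15)=-720843, T(16)=-1441739, T(17)=-2883531, T(18)=-5767115; answer -5767115
Step 3: A2 = -5767115; d = -22; remainder = value at the root: 4*(-22)^3 + 2*(-22)^2 + 2*(-22)^1 + 4 = (-42592) + (968) + (-44) + (4) = -41664; answer -41664
Step 4: A3 = -41664; r = 42525; 42525 = 3^5 * 5^2 * 7; sigma = (1 + 3 + 9 + 27 + 81 + 243) * (1 + 5 + 25) * (1 + 7) = 364 * 31 * 8 = 90272; answer 90272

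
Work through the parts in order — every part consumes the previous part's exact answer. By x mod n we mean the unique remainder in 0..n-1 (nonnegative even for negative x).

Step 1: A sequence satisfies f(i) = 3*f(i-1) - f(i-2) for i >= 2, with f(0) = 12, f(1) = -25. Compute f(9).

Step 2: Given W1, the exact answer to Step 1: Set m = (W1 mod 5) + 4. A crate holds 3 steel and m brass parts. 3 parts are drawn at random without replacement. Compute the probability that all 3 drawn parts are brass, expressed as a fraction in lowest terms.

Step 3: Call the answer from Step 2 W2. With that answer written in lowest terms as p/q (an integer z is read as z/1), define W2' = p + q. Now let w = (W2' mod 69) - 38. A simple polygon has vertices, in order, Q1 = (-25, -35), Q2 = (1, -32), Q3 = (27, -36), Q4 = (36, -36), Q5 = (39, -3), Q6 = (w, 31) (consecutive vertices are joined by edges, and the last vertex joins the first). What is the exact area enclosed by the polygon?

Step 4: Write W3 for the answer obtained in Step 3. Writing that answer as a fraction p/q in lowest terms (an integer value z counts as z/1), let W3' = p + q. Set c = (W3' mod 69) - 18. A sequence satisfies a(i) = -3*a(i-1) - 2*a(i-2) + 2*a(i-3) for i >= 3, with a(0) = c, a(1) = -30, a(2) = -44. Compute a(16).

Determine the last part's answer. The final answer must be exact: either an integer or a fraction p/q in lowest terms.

-676606

Step 1: f(2) = 3*(-25) - 1*(12) = -87; iterating: f(2)=-87, f(3)=-236, f(4)=-621, f(5)=-1627, f(6)=-4260, f(7)=-11153, f(8)=-29199, f(9)=-76444; answer -76444
Step 2: W1 = -76444; m = 5; total draws C(8,3) = 56; favorable C(5,3) = 10; P = 5/28; answer 5/28
Step 3: W2 = 5/28; threaded value p + q = 33; w = -5; cross terms: (-25*-32 - 1*-35)=835, (1*-36 - 27*-32)=828, (27*-36 - 36*-36)=324, (36*-3 - 39*-36)=1296, (39*31 - -5*-3)=1194, (-5*-35 - -25*31)=950; twice the area = |5427| = 5427; area = 5427/2; answer 5427/2
Step 4: W3 = 5427/2; threaded value p + q = 5429; c = 29; a(3) = -3*(-44) - 2*(-30) + 2*(29) = 250; iterating: a(3)=250, a(4)=-722, a(5)=1578, a(6)=-2790, a(7)=3770, a(8)=-2574, a(9)=-5398, a(10)=28882, a(11)=-80998, a(12)=174434, a(13)=-303542, a(14)=399762, a(15)=-243334, a(16)=-676606; answer -676606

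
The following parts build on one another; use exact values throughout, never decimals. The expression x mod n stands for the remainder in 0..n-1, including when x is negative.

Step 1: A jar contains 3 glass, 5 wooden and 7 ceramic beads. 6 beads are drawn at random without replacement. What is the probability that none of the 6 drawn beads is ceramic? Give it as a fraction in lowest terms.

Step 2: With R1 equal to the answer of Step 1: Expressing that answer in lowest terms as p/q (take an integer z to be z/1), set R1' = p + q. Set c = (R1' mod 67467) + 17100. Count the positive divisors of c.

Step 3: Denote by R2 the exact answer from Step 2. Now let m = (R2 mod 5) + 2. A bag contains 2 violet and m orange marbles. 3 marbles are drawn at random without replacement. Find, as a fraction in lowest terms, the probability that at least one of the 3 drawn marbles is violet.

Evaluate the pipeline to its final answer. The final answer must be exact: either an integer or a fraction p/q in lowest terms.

9/14

Step 1: total draws C(15,6) = 5005; favorable C(8,6) = 28; P = 4/715; answer 4/715
Step 2: R1 = 4/715; threaded value p + q = 719; c = 17819; 17819 = 103 * 173; number of divisors = (1+1) * (1+1) = 4; answer 4
Step 3: R2 = 4; m = 6; total draws C(8,3) = 56; complement C(6,3) = 20; favorable 56 - 20 = 36; P = 9/14; answer 9/14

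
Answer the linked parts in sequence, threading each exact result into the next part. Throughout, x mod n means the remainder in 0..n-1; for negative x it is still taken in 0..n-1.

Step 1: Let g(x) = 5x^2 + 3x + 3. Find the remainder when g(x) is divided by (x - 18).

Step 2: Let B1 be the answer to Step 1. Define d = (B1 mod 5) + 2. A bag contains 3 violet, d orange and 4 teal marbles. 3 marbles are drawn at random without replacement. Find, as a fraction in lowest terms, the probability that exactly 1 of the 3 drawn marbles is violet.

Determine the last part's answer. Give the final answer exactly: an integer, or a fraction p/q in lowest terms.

Step 1: remainder = value at the root: 5*(18)^2 + 3*(18)^1 + 3 = (1620) + (54) + (3) = 1677; answer 1677
Step 2: B1 = 1677; d = 4; total draws C(11,3) = 165; favorable C(3,1)*C(8,2) = 84; P = 28/55; answer 28/55

28/55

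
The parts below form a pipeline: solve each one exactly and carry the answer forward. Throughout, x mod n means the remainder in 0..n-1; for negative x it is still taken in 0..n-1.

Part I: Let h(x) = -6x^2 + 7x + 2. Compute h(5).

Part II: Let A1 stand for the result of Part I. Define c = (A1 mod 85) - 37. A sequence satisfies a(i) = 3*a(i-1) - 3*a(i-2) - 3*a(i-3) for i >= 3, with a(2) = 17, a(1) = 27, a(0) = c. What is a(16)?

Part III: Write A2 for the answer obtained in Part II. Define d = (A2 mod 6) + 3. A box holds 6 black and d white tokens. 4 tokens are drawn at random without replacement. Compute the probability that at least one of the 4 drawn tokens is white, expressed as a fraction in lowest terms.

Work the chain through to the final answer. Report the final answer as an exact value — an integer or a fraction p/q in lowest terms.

Part I: -6*(5)^2 + 7*(5)^1 + 2 = (-150) + (35) + (2) = -113; answer -113
Part II: A1 = -113; c = 20; a(3) = 3*(17) - 3*(27) - 3*(20) = -90; iterating: a(3)=-90, a(4)=-402, a(5)=-987, a(6)=-1485, a(7)=-288, a(8)=6552, a(9)=24975, a(10)=56133, a(11)=73818, a(12)=-21870, a(13)=-455463, a(14)=-1522233, a(15)=-3134700, a(16)=-3471012; answer -3471012
Part III: A2 = -3471012; d = 3; total draws C(9,4) = 126; complement C(6,4) = 15; favorable 126 - 15 = 111; P = 37/42; answer 37/42

37/42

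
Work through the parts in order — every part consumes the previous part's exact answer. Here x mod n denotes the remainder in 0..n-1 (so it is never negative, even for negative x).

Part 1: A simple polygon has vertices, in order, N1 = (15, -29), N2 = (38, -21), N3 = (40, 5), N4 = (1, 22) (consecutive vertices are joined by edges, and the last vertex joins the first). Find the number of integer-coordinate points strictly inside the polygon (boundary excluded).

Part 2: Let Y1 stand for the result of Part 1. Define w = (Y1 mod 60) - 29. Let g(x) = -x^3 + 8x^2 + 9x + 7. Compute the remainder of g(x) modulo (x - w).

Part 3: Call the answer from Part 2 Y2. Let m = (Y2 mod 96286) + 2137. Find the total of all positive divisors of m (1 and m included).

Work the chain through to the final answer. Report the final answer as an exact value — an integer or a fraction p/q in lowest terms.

5208

Part 1: cross terms: (15*-21 - 38*-29)=787, (38*5 - 40*-21)=1030, (40*22 - 1*5)=875, (1*-29 - 15*22)=-359; twice the area = |2333| = 2333; area = 2333/2; boundary points = 1 + 2 + 1 + 1 = 5; strictly interior points = area - boundary/2 + 1 = 1165; answer 1165
Part 2: Y1 = 1165; w = -4; remainder = value at the root: -1*(-4)^3 + 8*(-4)^2 + 9*(-4)^1 + 7 = (64) + (128) + (-36) + (7) = 163; answer 163
Part 3: Y2 = 163; m = 2300; 2300 = 2^2 * 5^2 * 23; sigma = (1 + 2 + 4) * (1 + 5 + 25) * (1 + 23) = 7 * 31 * 24 = 5208; answer 5208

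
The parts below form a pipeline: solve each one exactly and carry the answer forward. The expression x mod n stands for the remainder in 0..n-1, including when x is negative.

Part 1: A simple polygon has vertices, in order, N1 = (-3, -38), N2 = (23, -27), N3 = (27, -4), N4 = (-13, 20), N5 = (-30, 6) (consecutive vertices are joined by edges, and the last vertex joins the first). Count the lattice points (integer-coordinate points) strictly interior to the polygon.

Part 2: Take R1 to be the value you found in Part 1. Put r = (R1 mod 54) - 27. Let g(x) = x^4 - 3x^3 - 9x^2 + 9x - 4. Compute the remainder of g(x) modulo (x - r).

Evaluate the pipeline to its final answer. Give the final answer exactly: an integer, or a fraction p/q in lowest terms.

Part 1: cross terms: (-3*-27 - 23*-38)=955, (23*-4 - 27*-27)=637, (27*20 - -13*-4)=488, (-13*6 - -30*20)=522, (-30*-38 - -3*6)=1158; twice the area = |3760| = 3760; area = 1880; boundary points = 1 + 1 + 8 + 1 + 1 = 12; strictly interior points = area - boundary/2 + 1 = 1875; answer 1875
Part 2: R1 = 1875; r = 12; remainder = value at the root: 1*(12)^4 - 3*(12)^3 - 9*(12)^2 + 9*(12)^1 - 4 = (20736) + (-5184) + (-1296) + (108) + (-4) = 14360; answer 14360

14360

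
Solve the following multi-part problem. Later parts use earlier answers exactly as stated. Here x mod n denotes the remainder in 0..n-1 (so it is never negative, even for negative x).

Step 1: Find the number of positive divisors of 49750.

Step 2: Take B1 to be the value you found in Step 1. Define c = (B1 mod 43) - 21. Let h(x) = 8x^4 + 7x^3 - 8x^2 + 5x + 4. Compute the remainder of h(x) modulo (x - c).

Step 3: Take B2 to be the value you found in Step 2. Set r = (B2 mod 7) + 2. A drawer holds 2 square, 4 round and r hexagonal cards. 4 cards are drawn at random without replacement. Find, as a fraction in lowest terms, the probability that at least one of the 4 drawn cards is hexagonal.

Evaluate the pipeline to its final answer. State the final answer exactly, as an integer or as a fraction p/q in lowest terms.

Step 1: 49750 = 2 * 5^3 * 199; number of divisors = (1+1) * (3+1) * (1+1) = 16; answer 16
Step 2: B1 = 16; c = -5; remainder = value at the root: 8*(-5)^4 + 7*(-5)^3 - 8*(-5)^2 + 5*(-5)^1 + 4 = (5000) + (-875) + (-200) + (-25) + (4) = 3904; answer 3904
Step 3: B2 = 3904; r = 7; total draws C(13,4) = 715; complement C(6,4) = 15; favorable 715 - 15 = 700; P = 140/143; answer 140/143

140/143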